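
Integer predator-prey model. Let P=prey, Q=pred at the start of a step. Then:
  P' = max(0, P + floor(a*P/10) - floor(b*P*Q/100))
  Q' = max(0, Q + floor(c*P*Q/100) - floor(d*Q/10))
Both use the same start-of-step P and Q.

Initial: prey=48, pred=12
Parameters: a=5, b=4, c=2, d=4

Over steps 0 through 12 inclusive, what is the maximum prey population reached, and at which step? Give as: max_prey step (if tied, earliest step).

Step 1: prey: 48+24-23=49; pred: 12+11-4=19
Step 2: prey: 49+24-37=36; pred: 19+18-7=30
Step 3: prey: 36+18-43=11; pred: 30+21-12=39
Step 4: prey: 11+5-17=0; pred: 39+8-15=32
Step 5: prey: 0+0-0=0; pred: 32+0-12=20
Step 6: prey: 0+0-0=0; pred: 20+0-8=12
Step 7: prey: 0+0-0=0; pred: 12+0-4=8
Step 8: prey: 0+0-0=0; pred: 8+0-3=5
Step 9: prey: 0+0-0=0; pred: 5+0-2=3
Step 10: prey: 0+0-0=0; pred: 3+0-1=2
Step 11: prey: 0+0-0=0; pred: 2+0-0=2
Step 12: prey: 0+0-0=0; pred: 2+0-0=2
Max prey = 49 at step 1

Answer: 49 1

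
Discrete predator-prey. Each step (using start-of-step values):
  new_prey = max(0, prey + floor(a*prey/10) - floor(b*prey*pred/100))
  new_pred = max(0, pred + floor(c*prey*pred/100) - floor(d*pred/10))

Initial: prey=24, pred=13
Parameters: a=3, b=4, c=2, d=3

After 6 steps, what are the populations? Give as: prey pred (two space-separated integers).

Step 1: prey: 24+7-12=19; pred: 13+6-3=16
Step 2: prey: 19+5-12=12; pred: 16+6-4=18
Step 3: prey: 12+3-8=7; pred: 18+4-5=17
Step 4: prey: 7+2-4=5; pred: 17+2-5=14
Step 5: prey: 5+1-2=4; pred: 14+1-4=11
Step 6: prey: 4+1-1=4; pred: 11+0-3=8

Answer: 4 8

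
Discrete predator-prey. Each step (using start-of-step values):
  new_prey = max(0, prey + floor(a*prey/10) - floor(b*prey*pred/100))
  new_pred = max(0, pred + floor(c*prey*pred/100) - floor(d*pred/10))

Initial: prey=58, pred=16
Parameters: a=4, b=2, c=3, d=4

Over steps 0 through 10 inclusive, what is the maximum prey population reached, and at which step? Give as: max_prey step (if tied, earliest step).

Step 1: prey: 58+23-18=63; pred: 16+27-6=37
Step 2: prey: 63+25-46=42; pred: 37+69-14=92
Step 3: prey: 42+16-77=0; pred: 92+115-36=171
Step 4: prey: 0+0-0=0; pred: 171+0-68=103
Step 5: prey: 0+0-0=0; pred: 103+0-41=62
Step 6: prey: 0+0-0=0; pred: 62+0-24=38
Step 7: prey: 0+0-0=0; pred: 38+0-15=23
Step 8: prey: 0+0-0=0; pred: 23+0-9=14
Step 9: prey: 0+0-0=0; pred: 14+0-5=9
Step 10: prey: 0+0-0=0; pred: 9+0-3=6
Max prey = 63 at step 1

Answer: 63 1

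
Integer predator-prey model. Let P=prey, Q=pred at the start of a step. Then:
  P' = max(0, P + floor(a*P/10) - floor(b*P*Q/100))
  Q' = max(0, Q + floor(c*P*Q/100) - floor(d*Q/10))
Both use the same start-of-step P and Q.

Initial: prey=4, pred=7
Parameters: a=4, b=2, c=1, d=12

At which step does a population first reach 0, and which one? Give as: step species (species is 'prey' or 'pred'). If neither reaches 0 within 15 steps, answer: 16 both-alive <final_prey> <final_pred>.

Answer: 1 pred

Derivation:
Step 1: prey: 4+1-0=5; pred: 7+0-8=0
First extinction: pred at step 1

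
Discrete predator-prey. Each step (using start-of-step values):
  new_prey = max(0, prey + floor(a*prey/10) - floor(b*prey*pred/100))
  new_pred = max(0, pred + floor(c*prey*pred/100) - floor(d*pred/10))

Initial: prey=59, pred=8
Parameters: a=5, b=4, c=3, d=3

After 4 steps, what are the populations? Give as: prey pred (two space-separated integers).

Step 1: prey: 59+29-18=70; pred: 8+14-2=20
Step 2: prey: 70+35-56=49; pred: 20+42-6=56
Step 3: prey: 49+24-109=0; pred: 56+82-16=122
Step 4: prey: 0+0-0=0; pred: 122+0-36=86

Answer: 0 86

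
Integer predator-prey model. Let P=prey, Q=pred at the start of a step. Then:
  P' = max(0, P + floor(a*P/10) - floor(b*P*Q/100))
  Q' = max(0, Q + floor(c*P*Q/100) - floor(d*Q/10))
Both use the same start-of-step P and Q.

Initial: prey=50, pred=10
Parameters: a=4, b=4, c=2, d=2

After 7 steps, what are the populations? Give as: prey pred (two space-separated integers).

Answer: 0 23

Derivation:
Step 1: prey: 50+20-20=50; pred: 10+10-2=18
Step 2: prey: 50+20-36=34; pred: 18+18-3=33
Step 3: prey: 34+13-44=3; pred: 33+22-6=49
Step 4: prey: 3+1-5=0; pred: 49+2-9=42
Step 5: prey: 0+0-0=0; pred: 42+0-8=34
Step 6: prey: 0+0-0=0; pred: 34+0-6=28
Step 7: prey: 0+0-0=0; pred: 28+0-5=23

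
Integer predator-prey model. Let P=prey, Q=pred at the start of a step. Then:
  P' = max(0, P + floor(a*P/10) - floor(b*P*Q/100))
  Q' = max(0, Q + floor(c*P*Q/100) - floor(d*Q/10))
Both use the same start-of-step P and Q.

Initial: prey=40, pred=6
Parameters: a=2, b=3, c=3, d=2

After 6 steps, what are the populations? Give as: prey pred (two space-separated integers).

Answer: 0 38

Derivation:
Step 1: prey: 40+8-7=41; pred: 6+7-1=12
Step 2: prey: 41+8-14=35; pred: 12+14-2=24
Step 3: prey: 35+7-25=17; pred: 24+25-4=45
Step 4: prey: 17+3-22=0; pred: 45+22-9=58
Step 5: prey: 0+0-0=0; pred: 58+0-11=47
Step 6: prey: 0+0-0=0; pred: 47+0-9=38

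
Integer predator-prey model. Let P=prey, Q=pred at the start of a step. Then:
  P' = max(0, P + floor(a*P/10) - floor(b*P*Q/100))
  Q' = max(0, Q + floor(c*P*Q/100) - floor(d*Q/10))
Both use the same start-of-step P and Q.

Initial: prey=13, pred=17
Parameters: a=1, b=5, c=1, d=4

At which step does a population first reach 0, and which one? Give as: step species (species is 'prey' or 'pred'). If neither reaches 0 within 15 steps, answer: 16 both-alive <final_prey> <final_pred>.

Step 1: prey: 13+1-11=3; pred: 17+2-6=13
Step 2: prey: 3+0-1=2; pred: 13+0-5=8
Step 3: prey: 2+0-0=2; pred: 8+0-3=5
Step 4: prey: 2+0-0=2; pred: 5+0-2=3
Step 5: prey: 2+0-0=2; pred: 3+0-1=2
Step 6: prey: 2+0-0=2; pred: 2+0-0=2
Steps 7-15: state stable at prey=2, pred=2 (no change)
No extinction within 15 steps

Answer: 16 both-alive 2 2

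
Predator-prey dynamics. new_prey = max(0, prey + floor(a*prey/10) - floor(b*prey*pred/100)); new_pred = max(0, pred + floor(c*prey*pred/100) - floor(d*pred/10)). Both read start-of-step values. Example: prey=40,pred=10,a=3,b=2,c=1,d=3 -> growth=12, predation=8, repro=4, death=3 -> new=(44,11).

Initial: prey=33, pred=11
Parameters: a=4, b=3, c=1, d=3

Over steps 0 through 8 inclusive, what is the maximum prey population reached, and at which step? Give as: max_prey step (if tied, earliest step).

Step 1: prey: 33+13-10=36; pred: 11+3-3=11
Step 2: prey: 36+14-11=39; pred: 11+3-3=11
Step 3: prey: 39+15-12=42; pred: 11+4-3=12
Step 4: prey: 42+16-15=43; pred: 12+5-3=14
Step 5: prey: 43+17-18=42; pred: 14+6-4=16
Step 6: prey: 42+16-20=38; pred: 16+6-4=18
Step 7: prey: 38+15-20=33; pred: 18+6-5=19
Step 8: prey: 33+13-18=28; pred: 19+6-5=20
Max prey = 43 at step 4

Answer: 43 4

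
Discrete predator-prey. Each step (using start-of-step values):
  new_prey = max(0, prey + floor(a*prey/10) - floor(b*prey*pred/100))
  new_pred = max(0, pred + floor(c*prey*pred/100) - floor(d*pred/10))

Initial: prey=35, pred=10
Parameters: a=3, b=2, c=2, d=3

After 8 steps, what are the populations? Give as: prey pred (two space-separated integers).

Step 1: prey: 35+10-7=38; pred: 10+7-3=14
Step 2: prey: 38+11-10=39; pred: 14+10-4=20
Step 3: prey: 39+11-15=35; pred: 20+15-6=29
Step 4: prey: 35+10-20=25; pred: 29+20-8=41
Step 5: prey: 25+7-20=12; pred: 41+20-12=49
Step 6: prey: 12+3-11=4; pred: 49+11-14=46
Step 7: prey: 4+1-3=2; pred: 46+3-13=36
Step 8: prey: 2+0-1=1; pred: 36+1-10=27

Answer: 1 27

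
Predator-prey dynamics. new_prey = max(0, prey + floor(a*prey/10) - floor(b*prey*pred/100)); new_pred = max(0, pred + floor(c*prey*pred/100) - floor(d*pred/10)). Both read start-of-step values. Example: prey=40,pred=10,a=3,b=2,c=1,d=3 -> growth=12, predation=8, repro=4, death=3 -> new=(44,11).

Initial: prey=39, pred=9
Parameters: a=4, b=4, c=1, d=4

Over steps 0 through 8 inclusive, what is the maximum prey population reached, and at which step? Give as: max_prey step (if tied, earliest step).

Answer: 47 5

Derivation:
Step 1: prey: 39+15-14=40; pred: 9+3-3=9
Step 2: prey: 40+16-14=42; pred: 9+3-3=9
Step 3: prey: 42+16-15=43; pred: 9+3-3=9
Step 4: prey: 43+17-15=45; pred: 9+3-3=9
Step 5: prey: 45+18-16=47; pred: 9+4-3=10
Step 6: prey: 47+18-18=47; pred: 10+4-4=10
Step 7: prey: 47+18-18=47; pred: 10+4-4=10
Step 8: prey: 47+18-18=47; pred: 10+4-4=10
Max prey = 47 at step 5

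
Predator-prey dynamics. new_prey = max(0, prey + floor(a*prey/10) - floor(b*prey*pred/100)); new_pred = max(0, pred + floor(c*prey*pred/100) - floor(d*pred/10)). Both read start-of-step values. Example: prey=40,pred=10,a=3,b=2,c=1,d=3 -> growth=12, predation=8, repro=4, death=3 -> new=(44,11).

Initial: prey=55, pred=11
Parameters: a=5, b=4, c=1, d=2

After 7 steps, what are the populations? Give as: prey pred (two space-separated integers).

Step 1: prey: 55+27-24=58; pred: 11+6-2=15
Step 2: prey: 58+29-34=53; pred: 15+8-3=20
Step 3: prey: 53+26-42=37; pred: 20+10-4=26
Step 4: prey: 37+18-38=17; pred: 26+9-5=30
Step 5: prey: 17+8-20=5; pred: 30+5-6=29
Step 6: prey: 5+2-5=2; pred: 29+1-5=25
Step 7: prey: 2+1-2=1; pred: 25+0-5=20

Answer: 1 20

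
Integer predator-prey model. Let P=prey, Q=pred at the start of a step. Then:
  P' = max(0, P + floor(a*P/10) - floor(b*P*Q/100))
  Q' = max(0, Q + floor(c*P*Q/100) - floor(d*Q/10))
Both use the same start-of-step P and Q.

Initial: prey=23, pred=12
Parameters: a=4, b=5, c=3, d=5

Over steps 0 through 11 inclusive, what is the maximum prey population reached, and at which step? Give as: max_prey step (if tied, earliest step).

Answer: 28 11

Derivation:
Step 1: prey: 23+9-13=19; pred: 12+8-6=14
Step 2: prey: 19+7-13=13; pred: 14+7-7=14
Step 3: prey: 13+5-9=9; pred: 14+5-7=12
Step 4: prey: 9+3-5=7; pred: 12+3-6=9
Step 5: prey: 7+2-3=6; pred: 9+1-4=6
Step 6: prey: 6+2-1=7; pred: 6+1-3=4
Step 7: prey: 7+2-1=8; pred: 4+0-2=2
Step 8: prey: 8+3-0=11; pred: 2+0-1=1
Step 9: prey: 11+4-0=15; pred: 1+0-0=1
Step 10: prey: 15+6-0=21; pred: 1+0-0=1
Step 11: prey: 21+8-1=28; pred: 1+0-0=1
Max prey = 28 at step 11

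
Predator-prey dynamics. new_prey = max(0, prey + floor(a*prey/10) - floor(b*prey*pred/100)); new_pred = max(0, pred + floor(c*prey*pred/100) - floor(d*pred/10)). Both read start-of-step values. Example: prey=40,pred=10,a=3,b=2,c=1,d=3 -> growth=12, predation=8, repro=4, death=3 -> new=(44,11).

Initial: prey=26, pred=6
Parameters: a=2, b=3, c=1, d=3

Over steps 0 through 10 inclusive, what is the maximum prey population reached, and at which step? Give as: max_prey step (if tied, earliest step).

Answer: 28 2

Derivation:
Step 1: prey: 26+5-4=27; pred: 6+1-1=6
Step 2: prey: 27+5-4=28; pred: 6+1-1=6
Step 3: prey: 28+5-5=28; pred: 6+1-1=6
Step 4: prey: 28+5-5=28; pred: 6+1-1=6
Step 5: prey: 28+5-5=28; pred: 6+1-1=6
Step 6: prey: 28+5-5=28; pred: 6+1-1=6
Step 7: prey: 28+5-5=28; pred: 6+1-1=6
Step 8: prey: 28+5-5=28; pred: 6+1-1=6
Step 9: prey: 28+5-5=28; pred: 6+1-1=6
Step 10: prey: 28+5-5=28; pred: 6+1-1=6
Max prey = 28 at step 2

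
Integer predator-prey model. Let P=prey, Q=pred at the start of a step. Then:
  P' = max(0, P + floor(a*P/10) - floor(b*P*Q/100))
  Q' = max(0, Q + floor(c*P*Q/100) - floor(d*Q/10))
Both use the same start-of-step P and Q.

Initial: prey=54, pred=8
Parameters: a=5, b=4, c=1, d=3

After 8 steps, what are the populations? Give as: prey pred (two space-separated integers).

Answer: 2 17

Derivation:
Step 1: prey: 54+27-17=64; pred: 8+4-2=10
Step 2: prey: 64+32-25=71; pred: 10+6-3=13
Step 3: prey: 71+35-36=70; pred: 13+9-3=19
Step 4: prey: 70+35-53=52; pred: 19+13-5=27
Step 5: prey: 52+26-56=22; pred: 27+14-8=33
Step 6: prey: 22+11-29=4; pred: 33+7-9=31
Step 7: prey: 4+2-4=2; pred: 31+1-9=23
Step 8: prey: 2+1-1=2; pred: 23+0-6=17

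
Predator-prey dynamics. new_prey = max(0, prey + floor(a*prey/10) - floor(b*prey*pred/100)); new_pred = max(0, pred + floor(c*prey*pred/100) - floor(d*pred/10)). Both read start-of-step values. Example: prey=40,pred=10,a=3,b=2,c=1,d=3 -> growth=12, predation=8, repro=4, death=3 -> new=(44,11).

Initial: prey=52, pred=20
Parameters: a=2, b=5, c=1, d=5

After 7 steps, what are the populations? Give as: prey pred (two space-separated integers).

Step 1: prey: 52+10-52=10; pred: 20+10-10=20
Step 2: prey: 10+2-10=2; pred: 20+2-10=12
Step 3: prey: 2+0-1=1; pred: 12+0-6=6
Step 4: prey: 1+0-0=1; pred: 6+0-3=3
Step 5: prey: 1+0-0=1; pred: 3+0-1=2
Step 6: prey: 1+0-0=1; pred: 2+0-1=1
Step 7: prey: 1+0-0=1; pred: 1+0-0=1

Answer: 1 1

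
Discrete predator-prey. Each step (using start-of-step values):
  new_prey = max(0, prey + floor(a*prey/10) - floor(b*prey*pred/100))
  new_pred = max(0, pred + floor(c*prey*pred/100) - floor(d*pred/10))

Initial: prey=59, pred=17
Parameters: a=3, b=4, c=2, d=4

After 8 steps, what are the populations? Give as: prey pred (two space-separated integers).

Answer: 0 3

Derivation:
Step 1: prey: 59+17-40=36; pred: 17+20-6=31
Step 2: prey: 36+10-44=2; pred: 31+22-12=41
Step 3: prey: 2+0-3=0; pred: 41+1-16=26
Step 4: prey: 0+0-0=0; pred: 26+0-10=16
Step 5: prey: 0+0-0=0; pred: 16+0-6=10
Step 6: prey: 0+0-0=0; pred: 10+0-4=6
Step 7: prey: 0+0-0=0; pred: 6+0-2=4
Step 8: prey: 0+0-0=0; pred: 4+0-1=3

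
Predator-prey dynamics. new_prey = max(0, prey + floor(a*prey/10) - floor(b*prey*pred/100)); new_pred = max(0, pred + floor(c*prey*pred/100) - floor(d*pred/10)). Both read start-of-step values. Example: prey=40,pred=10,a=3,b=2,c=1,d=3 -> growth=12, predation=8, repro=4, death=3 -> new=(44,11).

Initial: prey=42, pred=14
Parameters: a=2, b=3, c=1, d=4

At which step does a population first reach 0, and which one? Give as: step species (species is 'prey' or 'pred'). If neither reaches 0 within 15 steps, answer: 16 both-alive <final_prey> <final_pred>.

Step 1: prey: 42+8-17=33; pred: 14+5-5=14
Step 2: prey: 33+6-13=26; pred: 14+4-5=13
Step 3: prey: 26+5-10=21; pred: 13+3-5=11
Step 4: prey: 21+4-6=19; pred: 11+2-4=9
Step 5: prey: 19+3-5=17; pred: 9+1-3=7
Step 6: prey: 17+3-3=17; pred: 7+1-2=6
Step 7: prey: 17+3-3=17; pred: 6+1-2=5
Step 8: prey: 17+3-2=18; pred: 5+0-2=3
Step 9: prey: 18+3-1=20; pred: 3+0-1=2
Step 10: prey: 20+4-1=23; pred: 2+0-0=2
Step 11: prey: 23+4-1=26; pred: 2+0-0=2
Step 12: prey: 26+5-1=30; pred: 2+0-0=2
Step 13: prey: 30+6-1=35; pred: 2+0-0=2
Step 14: prey: 35+7-2=40; pred: 2+0-0=2
Step 15: prey: 40+8-2=46; pred: 2+0-0=2
No extinction within 15 steps

Answer: 16 both-alive 46 2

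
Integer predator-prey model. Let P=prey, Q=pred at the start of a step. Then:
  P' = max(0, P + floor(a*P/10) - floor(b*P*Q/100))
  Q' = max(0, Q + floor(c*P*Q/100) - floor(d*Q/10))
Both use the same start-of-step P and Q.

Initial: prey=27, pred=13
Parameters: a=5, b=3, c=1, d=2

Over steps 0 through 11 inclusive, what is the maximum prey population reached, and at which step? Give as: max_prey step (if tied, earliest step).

Answer: 34 3

Derivation:
Step 1: prey: 27+13-10=30; pred: 13+3-2=14
Step 2: prey: 30+15-12=33; pred: 14+4-2=16
Step 3: prey: 33+16-15=34; pred: 16+5-3=18
Step 4: prey: 34+17-18=33; pred: 18+6-3=21
Step 5: prey: 33+16-20=29; pred: 21+6-4=23
Step 6: prey: 29+14-20=23; pred: 23+6-4=25
Step 7: prey: 23+11-17=17; pred: 25+5-5=25
Step 8: prey: 17+8-12=13; pred: 25+4-5=24
Step 9: prey: 13+6-9=10; pred: 24+3-4=23
Step 10: prey: 10+5-6=9; pred: 23+2-4=21
Step 11: prey: 9+4-5=8; pred: 21+1-4=18
Max prey = 34 at step 3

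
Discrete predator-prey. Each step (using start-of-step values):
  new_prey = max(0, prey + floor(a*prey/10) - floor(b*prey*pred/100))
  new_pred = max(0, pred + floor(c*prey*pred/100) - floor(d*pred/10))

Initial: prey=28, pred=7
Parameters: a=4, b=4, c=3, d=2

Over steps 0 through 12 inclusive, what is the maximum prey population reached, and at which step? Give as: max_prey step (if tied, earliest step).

Answer: 32 1

Derivation:
Step 1: prey: 28+11-7=32; pred: 7+5-1=11
Step 2: prey: 32+12-14=30; pred: 11+10-2=19
Step 3: prey: 30+12-22=20; pred: 19+17-3=33
Step 4: prey: 20+8-26=2; pred: 33+19-6=46
Step 5: prey: 2+0-3=0; pred: 46+2-9=39
Step 6: prey: 0+0-0=0; pred: 39+0-7=32
Step 7: prey: 0+0-0=0; pred: 32+0-6=26
Step 8: prey: 0+0-0=0; pred: 26+0-5=21
Step 9: prey: 0+0-0=0; pred: 21+0-4=17
Step 10: prey: 0+0-0=0; pred: 17+0-3=14
Step 11: prey: 0+0-0=0; pred: 14+0-2=12
Step 12: prey: 0+0-0=0; pred: 12+0-2=10
Max prey = 32 at step 1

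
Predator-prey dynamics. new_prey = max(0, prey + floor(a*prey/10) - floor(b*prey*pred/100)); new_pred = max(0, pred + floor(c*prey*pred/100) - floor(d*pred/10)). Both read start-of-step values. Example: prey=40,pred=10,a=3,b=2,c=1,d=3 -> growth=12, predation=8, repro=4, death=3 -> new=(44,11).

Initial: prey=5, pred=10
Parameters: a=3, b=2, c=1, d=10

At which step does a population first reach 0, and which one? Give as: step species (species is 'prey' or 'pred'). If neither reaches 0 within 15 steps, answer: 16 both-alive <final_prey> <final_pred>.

Answer: 1 pred

Derivation:
Step 1: prey: 5+1-1=5; pred: 10+0-10=0
First extinction: pred at step 1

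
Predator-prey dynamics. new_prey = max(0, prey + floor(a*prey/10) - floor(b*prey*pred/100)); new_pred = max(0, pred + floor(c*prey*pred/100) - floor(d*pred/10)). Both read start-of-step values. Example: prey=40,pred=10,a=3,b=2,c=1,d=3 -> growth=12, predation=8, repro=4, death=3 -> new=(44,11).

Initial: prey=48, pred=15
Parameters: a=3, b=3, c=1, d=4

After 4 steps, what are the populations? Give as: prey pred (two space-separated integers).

Answer: 24 13

Derivation:
Step 1: prey: 48+14-21=41; pred: 15+7-6=16
Step 2: prey: 41+12-19=34; pred: 16+6-6=16
Step 3: prey: 34+10-16=28; pred: 16+5-6=15
Step 4: prey: 28+8-12=24; pred: 15+4-6=13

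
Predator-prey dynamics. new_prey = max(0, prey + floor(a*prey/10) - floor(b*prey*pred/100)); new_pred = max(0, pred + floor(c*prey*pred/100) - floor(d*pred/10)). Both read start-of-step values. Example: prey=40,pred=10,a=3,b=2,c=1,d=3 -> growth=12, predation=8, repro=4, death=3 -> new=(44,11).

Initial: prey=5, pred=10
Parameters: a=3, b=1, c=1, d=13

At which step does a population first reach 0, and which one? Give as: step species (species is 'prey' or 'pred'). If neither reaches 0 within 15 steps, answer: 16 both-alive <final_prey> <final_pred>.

Answer: 1 pred

Derivation:
Step 1: prey: 5+1-0=6; pred: 10+0-13=0
First extinction: pred at step 1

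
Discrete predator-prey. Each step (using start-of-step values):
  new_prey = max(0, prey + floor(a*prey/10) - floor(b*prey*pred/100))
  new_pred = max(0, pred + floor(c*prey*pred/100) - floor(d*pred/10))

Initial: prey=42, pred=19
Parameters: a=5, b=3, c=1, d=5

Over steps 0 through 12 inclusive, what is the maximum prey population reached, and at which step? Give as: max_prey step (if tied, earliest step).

Answer: 90 9

Derivation:
Step 1: prey: 42+21-23=40; pred: 19+7-9=17
Step 2: prey: 40+20-20=40; pred: 17+6-8=15
Step 3: prey: 40+20-18=42; pred: 15+6-7=14
Step 4: prey: 42+21-17=46; pred: 14+5-7=12
Step 5: prey: 46+23-16=53; pred: 12+5-6=11
Step 6: prey: 53+26-17=62; pred: 11+5-5=11
Step 7: prey: 62+31-20=73; pred: 11+6-5=12
Step 8: prey: 73+36-26=83; pred: 12+8-6=14
Step 9: prey: 83+41-34=90; pred: 14+11-7=18
Step 10: prey: 90+45-48=87; pred: 18+16-9=25
Step 11: prey: 87+43-65=65; pred: 25+21-12=34
Step 12: prey: 65+32-66=31; pred: 34+22-17=39
Max prey = 90 at step 9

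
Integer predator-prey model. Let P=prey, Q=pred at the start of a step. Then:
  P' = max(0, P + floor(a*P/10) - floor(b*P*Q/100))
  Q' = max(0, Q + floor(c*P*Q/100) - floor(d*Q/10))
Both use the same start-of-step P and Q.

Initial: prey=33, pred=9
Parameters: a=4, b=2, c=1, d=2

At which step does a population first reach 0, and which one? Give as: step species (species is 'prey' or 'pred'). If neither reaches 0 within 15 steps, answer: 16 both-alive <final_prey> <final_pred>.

Answer: 16 both-alive 1 16

Derivation:
Step 1: prey: 33+13-5=41; pred: 9+2-1=10
Step 2: prey: 41+16-8=49; pred: 10+4-2=12
Step 3: prey: 49+19-11=57; pred: 12+5-2=15
Step 4: prey: 57+22-17=62; pred: 15+8-3=20
Step 5: prey: 62+24-24=62; pred: 20+12-4=28
Step 6: prey: 62+24-34=52; pred: 28+17-5=40
Step 7: prey: 52+20-41=31; pred: 40+20-8=52
Step 8: prey: 31+12-32=11; pred: 52+16-10=58
Step 9: prey: 11+4-12=3; pred: 58+6-11=53
Step 10: prey: 3+1-3=1; pred: 53+1-10=44
Step 11: prey: 1+0-0=1; pred: 44+0-8=36
Step 12: prey: 1+0-0=1; pred: 36+0-7=29
Step 13: prey: 1+0-0=1; pred: 29+0-5=24
Step 14: prey: 1+0-0=1; pred: 24+0-4=20
Step 15: prey: 1+0-0=1; pred: 20+0-4=16
No extinction within 15 steps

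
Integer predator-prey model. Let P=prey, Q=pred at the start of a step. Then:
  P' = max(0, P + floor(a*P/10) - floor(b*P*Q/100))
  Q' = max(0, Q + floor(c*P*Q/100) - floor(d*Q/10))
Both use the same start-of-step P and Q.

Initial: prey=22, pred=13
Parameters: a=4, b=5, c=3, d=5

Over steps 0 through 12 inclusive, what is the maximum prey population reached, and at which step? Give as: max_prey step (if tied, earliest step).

Answer: 38 12

Derivation:
Step 1: prey: 22+8-14=16; pred: 13+8-6=15
Step 2: prey: 16+6-12=10; pred: 15+7-7=15
Step 3: prey: 10+4-7=7; pred: 15+4-7=12
Step 4: prey: 7+2-4=5; pred: 12+2-6=8
Step 5: prey: 5+2-2=5; pred: 8+1-4=5
Step 6: prey: 5+2-1=6; pred: 5+0-2=3
Step 7: prey: 6+2-0=8; pred: 3+0-1=2
Step 8: prey: 8+3-0=11; pred: 2+0-1=1
Step 9: prey: 11+4-0=15; pred: 1+0-0=1
Step 10: prey: 15+6-0=21; pred: 1+0-0=1
Step 11: prey: 21+8-1=28; pred: 1+0-0=1
Step 12: prey: 28+11-1=38; pred: 1+0-0=1
Max prey = 38 at step 12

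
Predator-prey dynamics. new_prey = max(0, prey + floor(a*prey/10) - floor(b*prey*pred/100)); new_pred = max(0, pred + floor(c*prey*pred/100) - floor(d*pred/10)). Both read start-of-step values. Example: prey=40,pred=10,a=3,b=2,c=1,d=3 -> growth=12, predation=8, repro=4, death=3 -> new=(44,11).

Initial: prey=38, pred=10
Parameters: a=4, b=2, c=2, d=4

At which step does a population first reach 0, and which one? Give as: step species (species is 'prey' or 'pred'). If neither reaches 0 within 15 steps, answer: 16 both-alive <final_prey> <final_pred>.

Answer: 6 prey

Derivation:
Step 1: prey: 38+15-7=46; pred: 10+7-4=13
Step 2: prey: 46+18-11=53; pred: 13+11-5=19
Step 3: prey: 53+21-20=54; pred: 19+20-7=32
Step 4: prey: 54+21-34=41; pred: 32+34-12=54
Step 5: prey: 41+16-44=13; pred: 54+44-21=77
Step 6: prey: 13+5-20=0; pred: 77+20-30=67
First extinction: prey at step 6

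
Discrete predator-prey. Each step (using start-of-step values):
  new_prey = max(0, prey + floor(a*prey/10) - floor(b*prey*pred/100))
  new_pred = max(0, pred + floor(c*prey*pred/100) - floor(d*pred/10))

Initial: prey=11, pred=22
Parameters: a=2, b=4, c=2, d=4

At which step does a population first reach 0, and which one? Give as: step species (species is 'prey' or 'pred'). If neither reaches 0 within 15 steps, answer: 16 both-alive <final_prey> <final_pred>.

Answer: 16 both-alive 2 2

Derivation:
Step 1: prey: 11+2-9=4; pred: 22+4-8=18
Step 2: prey: 4+0-2=2; pred: 18+1-7=12
Step 3: prey: 2+0-0=2; pred: 12+0-4=8
Step 4: prey: 2+0-0=2; pred: 8+0-3=5
Step 5: prey: 2+0-0=2; pred: 5+0-2=3
Step 6: prey: 2+0-0=2; pred: 3+0-1=2
Step 7: prey: 2+0-0=2; pred: 2+0-0=2
Steps 8-15: state stable at prey=2, pred=2 (no change)
No extinction within 15 steps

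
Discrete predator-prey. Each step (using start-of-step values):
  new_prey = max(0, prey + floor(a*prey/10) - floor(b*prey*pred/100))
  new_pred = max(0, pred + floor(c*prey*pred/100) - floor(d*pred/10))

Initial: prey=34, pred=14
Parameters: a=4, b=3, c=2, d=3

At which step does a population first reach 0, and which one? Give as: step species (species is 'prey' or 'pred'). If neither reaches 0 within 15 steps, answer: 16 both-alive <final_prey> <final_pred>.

Answer: 16 both-alive 1 3

Derivation:
Step 1: prey: 34+13-14=33; pred: 14+9-4=19
Step 2: prey: 33+13-18=28; pred: 19+12-5=26
Step 3: prey: 28+11-21=18; pred: 26+14-7=33
Step 4: prey: 18+7-17=8; pred: 33+11-9=35
Step 5: prey: 8+3-8=3; pred: 35+5-10=30
Step 6: prey: 3+1-2=2; pred: 30+1-9=22
Step 7: prey: 2+0-1=1; pred: 22+0-6=16
Step 8: prey: 1+0-0=1; pred: 16+0-4=12
Step 9: prey: 1+0-0=1; pred: 12+0-3=9
Step 10: prey: 1+0-0=1; pred: 9+0-2=7
Step 11: prey: 1+0-0=1; pred: 7+0-2=5
Step 12: prey: 1+0-0=1; pred: 5+0-1=4
Step 13: prey: 1+0-0=1; pred: 4+0-1=3
Step 14: prey: 1+0-0=1; pred: 3+0-0=3
Steps 15-15: state stable at prey=1, pred=3 (no change)
No extinction within 15 steps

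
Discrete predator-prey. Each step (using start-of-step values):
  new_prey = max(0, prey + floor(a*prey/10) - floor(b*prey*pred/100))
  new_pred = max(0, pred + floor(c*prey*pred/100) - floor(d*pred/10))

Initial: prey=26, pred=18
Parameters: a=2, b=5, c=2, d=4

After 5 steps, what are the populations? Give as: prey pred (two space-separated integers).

Answer: 1 4

Derivation:
Step 1: prey: 26+5-23=8; pred: 18+9-7=20
Step 2: prey: 8+1-8=1; pred: 20+3-8=15
Step 3: prey: 1+0-0=1; pred: 15+0-6=9
Step 4: prey: 1+0-0=1; pred: 9+0-3=6
Step 5: prey: 1+0-0=1; pred: 6+0-2=4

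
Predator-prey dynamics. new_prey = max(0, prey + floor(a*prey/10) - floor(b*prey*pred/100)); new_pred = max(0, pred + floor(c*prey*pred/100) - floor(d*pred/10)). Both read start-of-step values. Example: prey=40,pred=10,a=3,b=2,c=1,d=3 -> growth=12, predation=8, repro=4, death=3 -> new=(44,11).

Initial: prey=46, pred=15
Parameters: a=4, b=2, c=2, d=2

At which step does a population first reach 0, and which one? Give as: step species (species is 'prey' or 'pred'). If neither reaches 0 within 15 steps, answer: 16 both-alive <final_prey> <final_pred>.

Step 1: prey: 46+18-13=51; pred: 15+13-3=25
Step 2: prey: 51+20-25=46; pred: 25+25-5=45
Step 3: prey: 46+18-41=23; pred: 45+41-9=77
Step 4: prey: 23+9-35=0; pred: 77+35-15=97
First extinction: prey at step 4

Answer: 4 prey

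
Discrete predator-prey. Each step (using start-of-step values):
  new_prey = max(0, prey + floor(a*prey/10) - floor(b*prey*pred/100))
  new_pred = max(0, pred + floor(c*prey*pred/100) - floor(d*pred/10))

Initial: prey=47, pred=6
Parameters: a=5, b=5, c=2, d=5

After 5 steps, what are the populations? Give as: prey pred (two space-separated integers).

Answer: 0 33

Derivation:
Step 1: prey: 47+23-14=56; pred: 6+5-3=8
Step 2: prey: 56+28-22=62; pred: 8+8-4=12
Step 3: prey: 62+31-37=56; pred: 12+14-6=20
Step 4: prey: 56+28-56=28; pred: 20+22-10=32
Step 5: prey: 28+14-44=0; pred: 32+17-16=33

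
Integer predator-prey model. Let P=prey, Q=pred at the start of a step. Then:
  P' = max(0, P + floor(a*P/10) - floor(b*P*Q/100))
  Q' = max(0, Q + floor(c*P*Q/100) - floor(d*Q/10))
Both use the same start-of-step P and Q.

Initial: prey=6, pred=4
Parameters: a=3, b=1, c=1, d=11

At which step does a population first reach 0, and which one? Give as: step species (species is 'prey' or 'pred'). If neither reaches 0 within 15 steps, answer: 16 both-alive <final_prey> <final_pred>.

Answer: 1 pred

Derivation:
Step 1: prey: 6+1-0=7; pred: 4+0-4=0
First extinction: pred at step 1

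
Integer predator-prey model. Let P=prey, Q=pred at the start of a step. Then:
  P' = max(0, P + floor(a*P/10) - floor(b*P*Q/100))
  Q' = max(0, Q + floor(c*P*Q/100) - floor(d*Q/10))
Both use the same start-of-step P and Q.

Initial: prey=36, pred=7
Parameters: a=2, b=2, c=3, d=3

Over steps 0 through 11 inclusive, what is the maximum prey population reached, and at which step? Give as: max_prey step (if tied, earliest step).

Step 1: prey: 36+7-5=38; pred: 7+7-2=12
Step 2: prey: 38+7-9=36; pred: 12+13-3=22
Step 3: prey: 36+7-15=28; pred: 22+23-6=39
Step 4: prey: 28+5-21=12; pred: 39+32-11=60
Step 5: prey: 12+2-14=0; pred: 60+21-18=63
Step 6: prey: 0+0-0=0; pred: 63+0-18=45
Step 7: prey: 0+0-0=0; pred: 45+0-13=32
Step 8: prey: 0+0-0=0; pred: 32+0-9=23
Step 9: prey: 0+0-0=0; pred: 23+0-6=17
Step 10: prey: 0+0-0=0; pred: 17+0-5=12
Step 11: prey: 0+0-0=0; pred: 12+0-3=9
Max prey = 38 at step 1

Answer: 38 1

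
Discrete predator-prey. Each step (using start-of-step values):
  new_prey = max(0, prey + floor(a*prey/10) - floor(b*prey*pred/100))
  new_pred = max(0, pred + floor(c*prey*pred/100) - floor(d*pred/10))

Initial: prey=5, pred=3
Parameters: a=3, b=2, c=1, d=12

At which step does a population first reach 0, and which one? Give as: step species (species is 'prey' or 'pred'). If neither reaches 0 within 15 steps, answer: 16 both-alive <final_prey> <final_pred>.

Answer: 1 pred

Derivation:
Step 1: prey: 5+1-0=6; pred: 3+0-3=0
First extinction: pred at step 1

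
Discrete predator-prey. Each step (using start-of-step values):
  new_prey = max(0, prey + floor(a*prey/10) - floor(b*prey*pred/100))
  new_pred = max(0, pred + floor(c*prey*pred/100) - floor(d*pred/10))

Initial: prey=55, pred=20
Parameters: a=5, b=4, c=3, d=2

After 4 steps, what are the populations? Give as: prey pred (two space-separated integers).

Step 1: prey: 55+27-44=38; pred: 20+33-4=49
Step 2: prey: 38+19-74=0; pred: 49+55-9=95
Step 3: prey: 0+0-0=0; pred: 95+0-19=76
Step 4: prey: 0+0-0=0; pred: 76+0-15=61

Answer: 0 61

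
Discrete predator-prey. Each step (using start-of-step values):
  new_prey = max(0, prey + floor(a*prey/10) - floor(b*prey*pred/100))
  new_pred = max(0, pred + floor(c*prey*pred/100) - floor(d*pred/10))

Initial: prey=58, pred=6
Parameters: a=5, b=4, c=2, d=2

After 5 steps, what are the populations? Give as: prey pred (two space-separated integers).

Step 1: prey: 58+29-13=74; pred: 6+6-1=11
Step 2: prey: 74+37-32=79; pred: 11+16-2=25
Step 3: prey: 79+39-79=39; pred: 25+39-5=59
Step 4: prey: 39+19-92=0; pred: 59+46-11=94
Step 5: prey: 0+0-0=0; pred: 94+0-18=76

Answer: 0 76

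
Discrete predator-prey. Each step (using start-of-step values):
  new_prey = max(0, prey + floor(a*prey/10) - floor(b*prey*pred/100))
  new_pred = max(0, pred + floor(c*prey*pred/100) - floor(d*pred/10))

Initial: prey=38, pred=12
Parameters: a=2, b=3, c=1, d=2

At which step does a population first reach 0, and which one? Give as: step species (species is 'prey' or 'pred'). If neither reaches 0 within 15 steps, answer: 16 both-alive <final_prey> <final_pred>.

Step 1: prey: 38+7-13=32; pred: 12+4-2=14
Step 2: prey: 32+6-13=25; pred: 14+4-2=16
Step 3: prey: 25+5-12=18; pred: 16+4-3=17
Step 4: prey: 18+3-9=12; pred: 17+3-3=17
Step 5: prey: 12+2-6=8; pred: 17+2-3=16
Step 6: prey: 8+1-3=6; pred: 16+1-3=14
Step 7: prey: 6+1-2=5; pred: 14+0-2=12
Step 8: prey: 5+1-1=5; pred: 12+0-2=10
Step 9: prey: 5+1-1=5; pred: 10+0-2=8
Step 10: prey: 5+1-1=5; pred: 8+0-1=7
Step 11: prey: 5+1-1=5; pred: 7+0-1=6
Step 12: prey: 5+1-0=6; pred: 6+0-1=5
Step 13: prey: 6+1-0=7; pred: 5+0-1=4
Step 14: prey: 7+1-0=8; pred: 4+0-0=4
Step 15: prey: 8+1-0=9; pred: 4+0-0=4
No extinction within 15 steps

Answer: 16 both-alive 9 4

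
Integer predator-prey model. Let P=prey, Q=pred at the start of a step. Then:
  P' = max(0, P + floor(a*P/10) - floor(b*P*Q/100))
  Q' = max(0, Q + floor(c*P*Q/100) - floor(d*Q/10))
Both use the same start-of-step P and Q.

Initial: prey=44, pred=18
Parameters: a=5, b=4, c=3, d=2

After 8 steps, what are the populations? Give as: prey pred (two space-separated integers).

Answer: 0 20

Derivation:
Step 1: prey: 44+22-31=35; pred: 18+23-3=38
Step 2: prey: 35+17-53=0; pred: 38+39-7=70
Step 3: prey: 0+0-0=0; pred: 70+0-14=56
Step 4: prey: 0+0-0=0; pred: 56+0-11=45
Step 5: prey: 0+0-0=0; pred: 45+0-9=36
Step 6: prey: 0+0-0=0; pred: 36+0-7=29
Step 7: prey: 0+0-0=0; pred: 29+0-5=24
Step 8: prey: 0+0-0=0; pred: 24+0-4=20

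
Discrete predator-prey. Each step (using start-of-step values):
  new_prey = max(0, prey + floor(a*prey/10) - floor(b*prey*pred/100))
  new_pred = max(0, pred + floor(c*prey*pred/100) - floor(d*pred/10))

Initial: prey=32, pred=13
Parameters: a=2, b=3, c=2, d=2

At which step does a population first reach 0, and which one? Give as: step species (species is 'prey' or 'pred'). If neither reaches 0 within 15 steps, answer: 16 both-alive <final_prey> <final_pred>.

Step 1: prey: 32+6-12=26; pred: 13+8-2=19
Step 2: prey: 26+5-14=17; pred: 19+9-3=25
Step 3: prey: 17+3-12=8; pred: 25+8-5=28
Step 4: prey: 8+1-6=3; pred: 28+4-5=27
Step 5: prey: 3+0-2=1; pred: 27+1-5=23
Step 6: prey: 1+0-0=1; pred: 23+0-4=19
Step 7: prey: 1+0-0=1; pred: 19+0-3=16
Step 8: prey: 1+0-0=1; pred: 16+0-3=13
Step 9: prey: 1+0-0=1; pred: 13+0-2=11
Step 10: prey: 1+0-0=1; pred: 11+0-2=9
Step 11: prey: 1+0-0=1; pred: 9+0-1=8
Step 12: prey: 1+0-0=1; pred: 8+0-1=7
Step 13: prey: 1+0-0=1; pred: 7+0-1=6
Step 14: prey: 1+0-0=1; pred: 6+0-1=5
Step 15: prey: 1+0-0=1; pred: 5+0-1=4
No extinction within 15 steps

Answer: 16 both-alive 1 4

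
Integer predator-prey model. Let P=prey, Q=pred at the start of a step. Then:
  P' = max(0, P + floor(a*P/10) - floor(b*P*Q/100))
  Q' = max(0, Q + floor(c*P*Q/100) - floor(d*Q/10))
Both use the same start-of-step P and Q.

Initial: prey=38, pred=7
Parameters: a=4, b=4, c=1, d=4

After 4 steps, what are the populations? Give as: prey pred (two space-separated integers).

Answer: 56 9

Derivation:
Step 1: prey: 38+15-10=43; pred: 7+2-2=7
Step 2: prey: 43+17-12=48; pred: 7+3-2=8
Step 3: prey: 48+19-15=52; pred: 8+3-3=8
Step 4: prey: 52+20-16=56; pred: 8+4-3=9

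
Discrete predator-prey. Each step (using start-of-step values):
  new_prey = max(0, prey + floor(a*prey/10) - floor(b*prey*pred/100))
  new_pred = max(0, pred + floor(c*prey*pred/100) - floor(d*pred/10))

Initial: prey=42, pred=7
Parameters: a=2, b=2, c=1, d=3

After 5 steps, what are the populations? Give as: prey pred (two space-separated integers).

Answer: 50 13

Derivation:
Step 1: prey: 42+8-5=45; pred: 7+2-2=7
Step 2: prey: 45+9-6=48; pred: 7+3-2=8
Step 3: prey: 48+9-7=50; pred: 8+3-2=9
Step 4: prey: 50+10-9=51; pred: 9+4-2=11
Step 5: prey: 51+10-11=50; pred: 11+5-3=13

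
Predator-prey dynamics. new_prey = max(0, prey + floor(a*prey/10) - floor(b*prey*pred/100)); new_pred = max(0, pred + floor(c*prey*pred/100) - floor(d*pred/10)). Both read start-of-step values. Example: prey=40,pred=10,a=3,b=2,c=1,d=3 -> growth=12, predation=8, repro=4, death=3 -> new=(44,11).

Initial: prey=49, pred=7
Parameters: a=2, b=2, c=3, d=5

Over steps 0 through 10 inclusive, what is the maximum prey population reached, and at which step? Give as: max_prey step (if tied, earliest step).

Answer: 52 1

Derivation:
Step 1: prey: 49+9-6=52; pred: 7+10-3=14
Step 2: prey: 52+10-14=48; pred: 14+21-7=28
Step 3: prey: 48+9-26=31; pred: 28+40-14=54
Step 4: prey: 31+6-33=4; pred: 54+50-27=77
Step 5: prey: 4+0-6=0; pred: 77+9-38=48
Step 6: prey: 0+0-0=0; pred: 48+0-24=24
Step 7: prey: 0+0-0=0; pred: 24+0-12=12
Step 8: prey: 0+0-0=0; pred: 12+0-6=6
Step 9: prey: 0+0-0=0; pred: 6+0-3=3
Step 10: prey: 0+0-0=0; pred: 3+0-1=2
Max prey = 52 at step 1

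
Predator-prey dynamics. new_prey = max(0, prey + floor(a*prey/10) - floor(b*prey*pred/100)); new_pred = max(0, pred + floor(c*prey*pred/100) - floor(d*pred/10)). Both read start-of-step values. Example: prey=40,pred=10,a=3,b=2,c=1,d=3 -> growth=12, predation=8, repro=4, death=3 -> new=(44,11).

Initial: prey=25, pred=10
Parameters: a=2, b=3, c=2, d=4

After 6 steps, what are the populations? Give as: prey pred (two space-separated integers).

Answer: 10 9

Derivation:
Step 1: prey: 25+5-7=23; pred: 10+5-4=11
Step 2: prey: 23+4-7=20; pred: 11+5-4=12
Step 3: prey: 20+4-7=17; pred: 12+4-4=12
Step 4: prey: 17+3-6=14; pred: 12+4-4=12
Step 5: prey: 14+2-5=11; pred: 12+3-4=11
Step 6: prey: 11+2-3=10; pred: 11+2-4=9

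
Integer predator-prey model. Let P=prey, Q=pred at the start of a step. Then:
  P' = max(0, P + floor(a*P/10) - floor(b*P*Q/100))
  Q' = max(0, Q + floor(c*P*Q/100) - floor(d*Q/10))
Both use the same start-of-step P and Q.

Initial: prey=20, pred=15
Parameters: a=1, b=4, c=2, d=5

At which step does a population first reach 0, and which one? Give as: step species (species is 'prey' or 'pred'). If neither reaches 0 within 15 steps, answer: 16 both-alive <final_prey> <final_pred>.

Step 1: prey: 20+2-12=10; pred: 15+6-7=14
Step 2: prey: 10+1-5=6; pred: 14+2-7=9
Step 3: prey: 6+0-2=4; pred: 9+1-4=6
Step 4: prey: 4+0-0=4; pred: 6+0-3=3
Step 5: prey: 4+0-0=4; pred: 3+0-1=2
Step 6: prey: 4+0-0=4; pred: 2+0-1=1
Step 7: prey: 4+0-0=4; pred: 1+0-0=1
Steps 8-15: state stable at prey=4, pred=1 (no change)
No extinction within 15 steps

Answer: 16 both-alive 4 1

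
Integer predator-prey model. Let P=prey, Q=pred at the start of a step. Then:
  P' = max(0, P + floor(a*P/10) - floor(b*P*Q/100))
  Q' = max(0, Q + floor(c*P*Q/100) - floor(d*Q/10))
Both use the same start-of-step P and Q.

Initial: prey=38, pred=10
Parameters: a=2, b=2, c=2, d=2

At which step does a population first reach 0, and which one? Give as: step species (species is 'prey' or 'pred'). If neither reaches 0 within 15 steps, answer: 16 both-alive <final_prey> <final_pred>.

Answer: 16 both-alive 1 7

Derivation:
Step 1: prey: 38+7-7=38; pred: 10+7-2=15
Step 2: prey: 38+7-11=34; pred: 15+11-3=23
Step 3: prey: 34+6-15=25; pred: 23+15-4=34
Step 4: prey: 25+5-17=13; pred: 34+17-6=45
Step 5: prey: 13+2-11=4; pred: 45+11-9=47
Step 6: prey: 4+0-3=1; pred: 47+3-9=41
Step 7: prey: 1+0-0=1; pred: 41+0-8=33
Step 8: prey: 1+0-0=1; pred: 33+0-6=27
Step 9: prey: 1+0-0=1; pred: 27+0-5=22
Step 10: prey: 1+0-0=1; pred: 22+0-4=18
Step 11: prey: 1+0-0=1; pred: 18+0-3=15
Step 12: prey: 1+0-0=1; pred: 15+0-3=12
Step 13: prey: 1+0-0=1; pred: 12+0-2=10
Step 14: prey: 1+0-0=1; pred: 10+0-2=8
Step 15: prey: 1+0-0=1; pred: 8+0-1=7
No extinction within 15 steps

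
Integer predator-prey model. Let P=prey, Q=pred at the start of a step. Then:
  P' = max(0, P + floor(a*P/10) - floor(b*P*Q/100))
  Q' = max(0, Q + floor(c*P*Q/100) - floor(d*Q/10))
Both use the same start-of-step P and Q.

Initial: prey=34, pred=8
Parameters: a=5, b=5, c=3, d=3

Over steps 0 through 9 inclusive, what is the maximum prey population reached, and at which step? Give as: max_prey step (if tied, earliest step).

Step 1: prey: 34+17-13=38; pred: 8+8-2=14
Step 2: prey: 38+19-26=31; pred: 14+15-4=25
Step 3: prey: 31+15-38=8; pred: 25+23-7=41
Step 4: prey: 8+4-16=0; pred: 41+9-12=38
Step 5: prey: 0+0-0=0; pred: 38+0-11=27
Step 6: prey: 0+0-0=0; pred: 27+0-8=19
Step 7: prey: 0+0-0=0; pred: 19+0-5=14
Step 8: prey: 0+0-0=0; pred: 14+0-4=10
Step 9: prey: 0+0-0=0; pred: 10+0-3=7
Max prey = 38 at step 1

Answer: 38 1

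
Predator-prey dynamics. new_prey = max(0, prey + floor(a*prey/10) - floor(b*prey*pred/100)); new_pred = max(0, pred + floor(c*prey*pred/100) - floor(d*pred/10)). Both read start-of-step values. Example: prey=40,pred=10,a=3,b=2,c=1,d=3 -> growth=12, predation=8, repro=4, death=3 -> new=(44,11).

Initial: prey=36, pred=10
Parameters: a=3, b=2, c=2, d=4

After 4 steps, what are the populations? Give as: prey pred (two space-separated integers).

Step 1: prey: 36+10-7=39; pred: 10+7-4=13
Step 2: prey: 39+11-10=40; pred: 13+10-5=18
Step 3: prey: 40+12-14=38; pred: 18+14-7=25
Step 4: prey: 38+11-19=30; pred: 25+19-10=34

Answer: 30 34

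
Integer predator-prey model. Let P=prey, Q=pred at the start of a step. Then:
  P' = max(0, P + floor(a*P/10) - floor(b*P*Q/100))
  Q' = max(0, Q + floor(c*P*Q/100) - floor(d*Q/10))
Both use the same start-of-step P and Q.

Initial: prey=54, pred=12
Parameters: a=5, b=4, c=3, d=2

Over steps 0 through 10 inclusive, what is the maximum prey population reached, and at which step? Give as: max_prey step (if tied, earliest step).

Step 1: prey: 54+27-25=56; pred: 12+19-2=29
Step 2: prey: 56+28-64=20; pred: 29+48-5=72
Step 3: prey: 20+10-57=0; pred: 72+43-14=101
Step 4: prey: 0+0-0=0; pred: 101+0-20=81
Step 5: prey: 0+0-0=0; pred: 81+0-16=65
Step 6: prey: 0+0-0=0; pred: 65+0-13=52
Step 7: prey: 0+0-0=0; pred: 52+0-10=42
Step 8: prey: 0+0-0=0; pred: 42+0-8=34
Step 9: prey: 0+0-0=0; pred: 34+0-6=28
Step 10: prey: 0+0-0=0; pred: 28+0-5=23
Max prey = 56 at step 1

Answer: 56 1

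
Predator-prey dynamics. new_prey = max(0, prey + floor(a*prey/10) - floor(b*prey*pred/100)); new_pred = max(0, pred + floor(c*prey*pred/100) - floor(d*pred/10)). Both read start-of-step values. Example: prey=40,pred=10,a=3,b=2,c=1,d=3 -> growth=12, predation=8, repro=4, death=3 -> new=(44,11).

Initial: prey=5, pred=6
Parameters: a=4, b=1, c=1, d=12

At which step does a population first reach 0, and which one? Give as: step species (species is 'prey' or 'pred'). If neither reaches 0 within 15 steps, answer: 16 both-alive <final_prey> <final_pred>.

Step 1: prey: 5+2-0=7; pred: 6+0-7=0
First extinction: pred at step 1

Answer: 1 pred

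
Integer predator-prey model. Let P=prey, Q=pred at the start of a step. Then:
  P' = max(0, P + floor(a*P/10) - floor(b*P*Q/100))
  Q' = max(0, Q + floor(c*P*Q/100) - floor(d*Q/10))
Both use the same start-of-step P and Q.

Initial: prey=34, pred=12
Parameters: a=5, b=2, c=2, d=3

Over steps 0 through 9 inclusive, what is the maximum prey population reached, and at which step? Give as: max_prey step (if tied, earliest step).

Answer: 50 2

Derivation:
Step 1: prey: 34+17-8=43; pred: 12+8-3=17
Step 2: prey: 43+21-14=50; pred: 17+14-5=26
Step 3: prey: 50+25-26=49; pred: 26+26-7=45
Step 4: prey: 49+24-44=29; pred: 45+44-13=76
Step 5: prey: 29+14-44=0; pred: 76+44-22=98
Step 6: prey: 0+0-0=0; pred: 98+0-29=69
Step 7: prey: 0+0-0=0; pred: 69+0-20=49
Step 8: prey: 0+0-0=0; pred: 49+0-14=35
Step 9: prey: 0+0-0=0; pred: 35+0-10=25
Max prey = 50 at step 2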